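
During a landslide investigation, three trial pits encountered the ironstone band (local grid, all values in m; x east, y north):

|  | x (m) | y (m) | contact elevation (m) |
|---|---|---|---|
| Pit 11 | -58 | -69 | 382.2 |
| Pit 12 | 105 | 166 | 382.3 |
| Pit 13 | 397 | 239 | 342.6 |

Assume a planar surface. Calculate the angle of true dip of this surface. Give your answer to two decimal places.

Let the plane be z = a·x + b·y + c.
Pit 12−Pit 11: 163a + 235b = 0.1;  Pit 13−Pit 11: 455a + 308b = −39.6.
Solving gives a = −0.16461, b = 0.11460.
Gradient magnitude |∇z| = √(a² + b²) = √(0.02710 + 0.01313) = 0.20057.
True dip = arctan(0.20057) = 11.34°, dipping toward SE (azimuth ≈ 125°).

11.34°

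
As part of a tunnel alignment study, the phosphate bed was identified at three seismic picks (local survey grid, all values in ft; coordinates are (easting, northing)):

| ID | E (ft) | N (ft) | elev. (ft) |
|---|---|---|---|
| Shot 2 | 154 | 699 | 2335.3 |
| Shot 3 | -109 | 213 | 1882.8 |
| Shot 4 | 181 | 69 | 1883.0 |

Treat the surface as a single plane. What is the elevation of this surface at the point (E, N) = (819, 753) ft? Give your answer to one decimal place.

Two edge vectors: Shot 2→Shot 3 = (-263, -486, -452.5), Shot 2→Shot 4 = (27, -630, -452.3).
Normal n = (Shot 2→Shot 3) × (Shot 2→Shot 4) = (-65257.2, -131172.4, 178812).
So ∂z/∂E = −n_x/n_z = 0.36495 and ∂z/∂N = −n_y/n_z = 0.73358.
Intercept c from Shot 2: 2335.3 − 56.20 − 512.77 = 1766.33.
At (819, 753): z = 298.9 + 552.4 + 1766.33 = 2617.6 ft.

2617.6 ft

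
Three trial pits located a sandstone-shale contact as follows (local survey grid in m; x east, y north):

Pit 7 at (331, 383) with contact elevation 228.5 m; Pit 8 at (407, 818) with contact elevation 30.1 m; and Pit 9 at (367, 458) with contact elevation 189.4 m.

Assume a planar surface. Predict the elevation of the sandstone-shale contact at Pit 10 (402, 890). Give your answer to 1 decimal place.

1.0 m

Two edge vectors: Pit 7→Pit 8 = (76, 435, -198.4), Pit 7→Pit 9 = (36, 75, -39.1).
Normal n = (Pit 7→Pit 8) × (Pit 7→Pit 9) = (-2128.5, -4170.8, -9960).
So ∂z/∂x = −n_x/n_z = −0.21370 and ∂z/∂y = −n_y/n_z = −0.41876.
Intercept c from Pit 7: 228.5 + 70.74 + 160.38 = 459.62.
At (402, 890): z = −85.9 − 372.7 + 459.62 = 1.0 m.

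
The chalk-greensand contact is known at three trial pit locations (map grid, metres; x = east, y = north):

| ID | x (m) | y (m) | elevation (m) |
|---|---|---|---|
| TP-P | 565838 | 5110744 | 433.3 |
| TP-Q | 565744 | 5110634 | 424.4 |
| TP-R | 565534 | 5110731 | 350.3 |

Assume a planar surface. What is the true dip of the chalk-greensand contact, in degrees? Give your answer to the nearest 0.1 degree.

Let the plane be z = a·x + b·y + c.
TP-Q−TP-P: −94a − 110b = −8.9;  TP-R−TP-P: −304a − 13b = −83.
Solving gives a = 0.27979, b = −0.15818.
Gradient magnitude |∇z| = √(a² + b²) = √(0.07828 + 0.02502) = 0.32141.
True dip = arctan(0.32141) = 17.8°, dipping toward WNW (azimuth ≈ 299°).

17.8°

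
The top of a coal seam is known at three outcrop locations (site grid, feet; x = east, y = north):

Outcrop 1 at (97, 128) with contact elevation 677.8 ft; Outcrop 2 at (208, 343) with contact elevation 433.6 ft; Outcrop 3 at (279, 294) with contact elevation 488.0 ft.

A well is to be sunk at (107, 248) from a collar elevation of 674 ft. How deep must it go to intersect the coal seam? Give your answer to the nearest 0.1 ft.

Two edge vectors: Outcrop 1→Outcrop 2 = (111, 215, -244.2), Outcrop 1→Outcrop 3 = (182, 166, -189.8).
Normal n = (Outcrop 1→Outcrop 2) × (Outcrop 1→Outcrop 3) = (-269.8, -23376.6, -20704).
So ∂z/∂x = −n_x/n_z = −0.01303 and ∂z/∂y = −n_y/n_z = −1.12909.
Intercept c from Outcrop 1: 677.8 + 1.26 + 144.52 = 823.59.
At (107, 248): z_contact = −1.39 − 280.01 + 823.59 = 542.18 ft.
Depth below ground = 674 − 542.18 = 131.8 ft.

131.8 ft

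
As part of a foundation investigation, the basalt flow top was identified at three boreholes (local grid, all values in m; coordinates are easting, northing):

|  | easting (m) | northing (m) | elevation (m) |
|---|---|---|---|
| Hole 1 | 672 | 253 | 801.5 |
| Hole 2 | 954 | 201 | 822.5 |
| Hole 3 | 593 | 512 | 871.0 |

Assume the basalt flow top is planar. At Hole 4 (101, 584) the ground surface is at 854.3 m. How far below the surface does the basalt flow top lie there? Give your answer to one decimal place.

25.7 m

Let the plane be z = a·easting + b·northing + c.
Hole 2−Hole 1: 282a − 52b = 21;  Hole 3−Hole 1: −79a + 259b = 69.5.
Solving gives a = 0.13134, b = 0.30840.
Then c = 801.5 − a·672 − b·253 = 635.22.
At (101, 584): z_contact = 13.26 + 180.11 + 635.22 = 828.59 m.
Depth below ground = 854.3 − 828.59 = 25.7 m.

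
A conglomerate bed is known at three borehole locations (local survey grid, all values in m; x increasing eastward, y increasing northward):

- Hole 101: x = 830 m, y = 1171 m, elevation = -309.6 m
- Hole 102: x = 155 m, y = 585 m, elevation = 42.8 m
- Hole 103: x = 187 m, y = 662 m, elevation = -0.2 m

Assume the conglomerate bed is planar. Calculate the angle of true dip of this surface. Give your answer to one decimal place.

28.3°

Two edge vectors: Hole 101→Hole 102 = (-675, -586, 352.4), Hole 101→Hole 103 = (-643, -509, 309.4).
Normal n = (Hole 101→Hole 102) × (Hole 101→Hole 103) = (-1936.8, -17748.2, -33223).
So ∂z/∂x = −n_x/n_z = −0.05830 and ∂z/∂y = −n_y/n_z = −0.53421.
Gradient magnitude |∇z| = √(a² + b²) = √(0.00340 + 0.28538) = 0.53739.
True dip = arctan(0.53739) = 28.3°, dipping toward N (azimuth ≈ 006°).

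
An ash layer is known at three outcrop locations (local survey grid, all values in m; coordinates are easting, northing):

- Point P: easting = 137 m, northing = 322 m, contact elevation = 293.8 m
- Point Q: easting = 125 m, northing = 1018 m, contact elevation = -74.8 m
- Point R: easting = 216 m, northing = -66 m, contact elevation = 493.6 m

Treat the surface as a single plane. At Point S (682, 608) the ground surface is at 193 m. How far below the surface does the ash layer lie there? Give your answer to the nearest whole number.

94 m

Let the plane be z = a·easting + b·northing + c.
Point Q−Point P: −12a + 696b = −368.6;  Point R−Point P: 79a − 388b = 199.8.
Solving gives a = −0.07860, b = −0.53095.
Then c = 293.8 − a·137 − b·322 = 475.54.
At (682, 608): z_contact = −53.6 − 322.8 + 475.54 = 99.1 m.
Depth below ground = 193 − 99.1 = 94 m.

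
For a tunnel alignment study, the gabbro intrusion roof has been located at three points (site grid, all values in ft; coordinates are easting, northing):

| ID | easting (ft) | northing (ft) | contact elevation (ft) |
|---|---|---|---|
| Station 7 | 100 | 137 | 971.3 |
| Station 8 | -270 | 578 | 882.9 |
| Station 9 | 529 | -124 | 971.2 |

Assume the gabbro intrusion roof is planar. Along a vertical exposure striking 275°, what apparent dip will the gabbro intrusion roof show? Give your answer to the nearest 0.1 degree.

12.0°

Two edge vectors: Station 7→Station 8 = (-370, 441, -88.4), Station 7→Station 9 = (429, -261, -0.1).
Normal n = (Station 7→Station 8) × (Station 7→Station 9) = (-23116.5, -37960.6, -92619).
So ∂z/∂easting = −n_x/n_z = −0.24959 and ∂z/∂northing = −n_y/n_z = −0.40986.
Unit vector along 275° is (sin 275°, cos 275°) = (-0.9962, 0.0872).
Slope in that direction = a·(-0.9962) + b·(0.0872) = 0.21292.
Apparent dip = arctan|0.21292| = 12.0° (true dip is 25.6°, so apparent ≤ true as expected).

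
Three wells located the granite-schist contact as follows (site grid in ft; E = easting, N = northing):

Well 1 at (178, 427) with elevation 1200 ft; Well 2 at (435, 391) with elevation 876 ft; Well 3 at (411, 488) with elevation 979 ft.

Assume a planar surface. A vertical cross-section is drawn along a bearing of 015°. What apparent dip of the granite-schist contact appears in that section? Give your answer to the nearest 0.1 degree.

Two edge vectors: Well 1→Well 2 = (257, -36, -324), Well 1→Well 3 = (233, 61, -221).
Normal n = (Well 1→Well 2) × (Well 1→Well 3) = (27720, -18695, 24065).
So ∂z/∂E = −n_x/n_z = −1.15188 and ∂z/∂N = −n_y/n_z = 0.77685.
Unit vector along 015° is (sin 15°, cos 15°) = (0.2588, 0.9659).
Slope in that direction = a·(0.2588) + b·(0.9659) = 0.45226.
Apparent dip = arctan|0.45226| = 24.3° (true dip is 54.3°, so apparent ≤ true as expected).

24.3°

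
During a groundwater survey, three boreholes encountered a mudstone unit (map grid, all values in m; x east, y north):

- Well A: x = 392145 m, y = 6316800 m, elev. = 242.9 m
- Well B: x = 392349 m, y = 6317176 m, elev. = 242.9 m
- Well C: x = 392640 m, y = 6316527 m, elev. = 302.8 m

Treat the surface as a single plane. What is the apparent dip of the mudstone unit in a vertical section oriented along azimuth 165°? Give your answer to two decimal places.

4.17°

Two edge vectors: Well A→Well B = (204, 376, 0), Well A→Well C = (495, -273, 59.9).
Normal n = (Well A→Well B) × (Well A→Well C) = (22522.4, -12219.6, -241812).
So ∂z/∂x = −n_x/n_z = 0.09314 and ∂z/∂y = −n_y/n_z = −0.05053.
Unit vector along 165° is (sin 165°, cos 165°) = (0.2588, -0.9659).
Slope in that direction = a·(0.2588) + b·(-0.9659) = 0.07292.
Apparent dip = arctan|0.07292| = 4.17° (true dip is 6.0°, so apparent ≤ true as expected).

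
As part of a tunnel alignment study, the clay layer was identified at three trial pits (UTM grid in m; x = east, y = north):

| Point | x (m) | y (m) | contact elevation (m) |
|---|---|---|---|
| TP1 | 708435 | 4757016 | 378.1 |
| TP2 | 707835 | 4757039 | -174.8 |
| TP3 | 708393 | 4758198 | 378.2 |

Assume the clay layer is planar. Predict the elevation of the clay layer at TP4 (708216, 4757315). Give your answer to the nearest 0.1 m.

185.8 m

Two edge vectors: TP1→TP2 = (-600, 23, -552.9), TP1→TP3 = (-42, 1182, 0.1).
Normal n = (TP1→TP2) × (TP1→TP3) = (653530.1, 23281.8, -708234).
So ∂z/∂x = −n_x/n_z = 0.922760133 and ∂z/∂y = −n_y/n_z = 0.032873033.
Intercept c from TP1: 378.1 − 653715.57 − 156377.55 = −809715.02.
At (708216, 4757315): z = 653513.5 + 156387.4 − 809715.02 = 185.8 m.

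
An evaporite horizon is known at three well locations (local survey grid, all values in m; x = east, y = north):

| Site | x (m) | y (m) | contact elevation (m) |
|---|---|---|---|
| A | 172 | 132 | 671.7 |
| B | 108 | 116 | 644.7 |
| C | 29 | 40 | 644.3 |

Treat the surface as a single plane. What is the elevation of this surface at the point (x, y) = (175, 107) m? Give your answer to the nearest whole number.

688 m

Two edge vectors: A→B = (-64, -16, -27), A→C = (-143, -92, -27.4).
Normal n = (A→B) × (A→C) = (-2045.6, 2107.4, 3600).
So ∂z/∂x = −n_x/n_z = 0.56822 and ∂z/∂y = −n_y/n_z = −0.58539.
Intercept c from A: 671.7 − 97.73 + 77.27 = 651.24.
At (175, 107): z = 99.4 − 62.6 + 651.24 = 688.0 m.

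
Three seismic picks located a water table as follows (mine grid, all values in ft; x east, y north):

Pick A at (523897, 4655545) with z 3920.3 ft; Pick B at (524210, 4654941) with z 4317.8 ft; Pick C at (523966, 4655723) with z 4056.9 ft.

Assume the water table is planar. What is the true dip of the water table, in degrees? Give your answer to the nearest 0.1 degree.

57.7°

Let the plane be z = a·x + b·y + c.
Pick B−Pick A: 313a − 604b = 397.5;  Pick C−Pick A: 69a + 178b = 136.6.
Solving gives a = 1.57369, b = 0.15739.
Gradient magnitude |∇z| = √(a² + b²) = √(2.47649 + 0.02477) = 1.58154.
True dip = arctan(1.58154) = 57.7°, dipping toward W (azimuth ≈ 264°).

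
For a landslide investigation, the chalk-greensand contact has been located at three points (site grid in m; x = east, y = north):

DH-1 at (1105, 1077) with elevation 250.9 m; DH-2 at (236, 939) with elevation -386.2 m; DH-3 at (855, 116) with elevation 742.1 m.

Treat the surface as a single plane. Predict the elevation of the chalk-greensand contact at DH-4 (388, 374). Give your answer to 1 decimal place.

156.5 m

Two edge vectors: DH-1→DH-2 = (-869, -138, -637.1), DH-1→DH-3 = (-250, -961, 491.2).
Normal n = (DH-1→DH-2) × (DH-1→DH-3) = (-680038.7, 586127.8, 800609).
So ∂z/∂x = −n_x/n_z = 0.849402 and ∂z/∂y = −n_y/n_z = −0.732102.
Intercept c from DH-1: 250.9 − 938.59 + 788.47 = 100.79.
At (388, 374): z = 329.6 − 273.8 + 100.79 = 156.5 m.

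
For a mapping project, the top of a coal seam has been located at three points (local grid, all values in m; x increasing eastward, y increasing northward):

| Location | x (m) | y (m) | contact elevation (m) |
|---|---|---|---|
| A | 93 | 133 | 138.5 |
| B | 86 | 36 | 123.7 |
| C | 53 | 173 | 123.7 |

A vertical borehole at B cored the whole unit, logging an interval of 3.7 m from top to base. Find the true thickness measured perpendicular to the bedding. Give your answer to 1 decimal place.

Two edge vectors: A→B = (-7, -97, -14.8), A→C = (-40, 40, -14.8).
Normal n = (A→B) × (A→C) = (2027.6, 488.4, -4160).
So ∂z/∂x = −n_x/n_z = 0.48740 and ∂z/∂y = −n_y/n_z = 0.11740.
|∇z| = √(a²+b²) = 0.50134, so dip δ = arctan(0.50134) = 26.63°.
True thickness = vertical thickness × cos δ = 3.7 × cos 26.63° = 3.3 m.

3.3 m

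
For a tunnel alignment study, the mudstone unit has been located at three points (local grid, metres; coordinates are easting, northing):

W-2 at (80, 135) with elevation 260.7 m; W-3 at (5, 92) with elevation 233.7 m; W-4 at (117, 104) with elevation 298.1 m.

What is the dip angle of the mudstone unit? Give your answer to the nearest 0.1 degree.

37.8°

Two edge vectors: W-2→W-3 = (-75, -43, -27), W-2→W-4 = (37, -31, 37.4).
Normal n = (W-2→W-3) × (W-2→W-4) = (-2445.2, 1806, 3916).
So ∂z/∂easting = −n_x/n_z = 0.62441 and ∂z/∂northing = −n_y/n_z = −0.46118.
Gradient magnitude |∇z| = √(a² + b²) = √(0.38989 + 0.21269) = 0.77626.
True dip = arctan(0.77626) = 37.8°, dipping toward NW (azimuth ≈ 306°).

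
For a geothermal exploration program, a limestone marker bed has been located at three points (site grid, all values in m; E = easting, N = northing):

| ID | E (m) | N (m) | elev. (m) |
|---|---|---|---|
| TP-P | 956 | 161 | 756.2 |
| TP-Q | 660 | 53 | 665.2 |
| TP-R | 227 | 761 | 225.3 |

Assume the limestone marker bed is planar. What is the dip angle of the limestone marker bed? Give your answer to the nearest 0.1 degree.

29.3°

Let the plane be z = a·E + b·N + c.
TP-Q−TP-P: −296a − 108b = −91;  TP-R−TP-P: −729a + 600b = −530.9.
Solving gives a = 0.43669, b = −0.35426.
Gradient magnitude |∇z| = √(a² + b²) = √(0.19070 + 0.12550) = 0.56231.
True dip = arctan(0.56231) = 29.3°, dipping toward NW (azimuth ≈ 309°).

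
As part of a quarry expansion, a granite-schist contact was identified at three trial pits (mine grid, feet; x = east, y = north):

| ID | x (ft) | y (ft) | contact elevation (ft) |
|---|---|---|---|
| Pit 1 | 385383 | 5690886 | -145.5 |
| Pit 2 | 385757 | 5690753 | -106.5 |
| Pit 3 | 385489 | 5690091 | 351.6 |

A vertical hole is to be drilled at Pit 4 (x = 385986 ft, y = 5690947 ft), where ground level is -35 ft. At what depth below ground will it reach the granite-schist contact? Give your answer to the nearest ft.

224 ft

Two edge vectors: Pit 1→Pit 2 = (374, -133, 39), Pit 1→Pit 3 = (106, -795, 497.1).
Normal n = (Pit 1→Pit 2) × (Pit 1→Pit 3) = (-35109.3, -181781.4, -283232).
So ∂z/∂x = −n_x/n_z = −0.12395951 and ∂z/∂y = −n_y/n_z = −0.64181095.
Intercept c from Pit 1: -145.5 + 47771.89 + 3652472.97 = 3700099.36.
At (385986, 5690947): z_contact = −47846.6 − 3652512.1 + 3700099.36 = -259.4 ft.
Depth below ground = -35 − (-259.4) = 224 ft.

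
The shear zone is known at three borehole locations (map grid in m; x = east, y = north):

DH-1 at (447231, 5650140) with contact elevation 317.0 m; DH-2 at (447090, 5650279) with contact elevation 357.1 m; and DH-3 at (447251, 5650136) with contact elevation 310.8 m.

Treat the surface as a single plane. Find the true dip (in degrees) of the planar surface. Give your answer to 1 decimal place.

Two edge vectors: DH-1→DH-2 = (-141, 139, 40.1), DH-1→DH-3 = (20, -4, -6.2).
Normal n = (DH-1→DH-2) × (DH-1→DH-3) = (-701.4, -72.2, -2216).
So ∂z/∂x = −n_x/n_z = −0.31652 and ∂z/∂y = −n_y/n_z = −0.03258.
Gradient magnitude |∇z| = √(a² + b²) = √(0.10018 + 0.00106) = 0.31819.
True dip = arctan(0.31819) = 17.7°, dipping toward E (azimuth ≈ 084°).

17.7°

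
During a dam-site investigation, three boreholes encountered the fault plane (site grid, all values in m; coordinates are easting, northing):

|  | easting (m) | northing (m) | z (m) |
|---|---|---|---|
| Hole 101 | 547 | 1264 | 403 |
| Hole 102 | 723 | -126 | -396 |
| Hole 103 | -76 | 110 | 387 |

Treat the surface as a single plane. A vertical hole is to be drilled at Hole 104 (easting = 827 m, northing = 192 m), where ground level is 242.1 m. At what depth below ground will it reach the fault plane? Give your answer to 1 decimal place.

Two edge vectors: Hole 101→Hole 102 = (176, -1390, -799), Hole 101→Hole 103 = (-623, -1154, -16).
Normal n = (Hole 101→Hole 102) × (Hole 101→Hole 103) = (-899806, 500593, -1069074).
So ∂z/∂easting = −n_x/n_z = −0.841669 and ∂z/∂northing = −n_y/n_z = 0.468249.
Intercept c from Hole 101: 403 + 460.39 − 591.87 = 271.53.
At (827, 192): z_contact = −696.06 + 89.90 + 271.53 = -334.63 m.
Depth below ground = 242.1 − (-334.63) = 576.7 m.

576.7 m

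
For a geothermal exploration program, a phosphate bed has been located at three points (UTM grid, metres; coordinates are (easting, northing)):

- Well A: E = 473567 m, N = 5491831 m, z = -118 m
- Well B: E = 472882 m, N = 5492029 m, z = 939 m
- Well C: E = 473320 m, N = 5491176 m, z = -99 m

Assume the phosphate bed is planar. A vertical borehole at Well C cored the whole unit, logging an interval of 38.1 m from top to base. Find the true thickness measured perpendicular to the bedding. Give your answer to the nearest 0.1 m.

Two edge vectors: Well A→Well B = (-685, 198, 1057), Well A→Well C = (-247, -655, 19).
Normal n = (Well A→Well B) × (Well A→Well C) = (696097, -248064, 497581).
So ∂z/∂E = −n_x/n_z = −1.39896 and ∂z/∂N = −n_y/n_z = 0.49854.
|∇z| = √(a²+b²) = 1.48514, so dip δ = arctan(1.48514) = 56.05°.
True thickness = vertical thickness × cos δ = 38.1 × cos 56.05° = 21.3 m.

21.3 m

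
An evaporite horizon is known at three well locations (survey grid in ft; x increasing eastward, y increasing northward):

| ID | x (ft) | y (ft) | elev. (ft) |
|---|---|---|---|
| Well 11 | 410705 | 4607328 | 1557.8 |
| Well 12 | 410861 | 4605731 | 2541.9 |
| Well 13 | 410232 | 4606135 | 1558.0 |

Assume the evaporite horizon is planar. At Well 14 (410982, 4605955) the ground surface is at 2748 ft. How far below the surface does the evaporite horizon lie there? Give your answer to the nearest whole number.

Two edge vectors: Well 11→Well 12 = (156, -1597, 984.1), Well 11→Well 13 = (-473, -1193, 0.2).
Normal n = (Well 11→Well 12) × (Well 11→Well 13) = (1173711.9, -465510.5, -941489).
So ∂z/∂x = −n_x/n_z = 1.24665493 and ∂z/∂y = −n_y/n_z = −0.49444072.
Intercept c from Well 11: 1557.8 − 512007.41 + 2278050.58 = 1767600.97.
At (410982, 4605955): z_contact = 512352.7 − 2277371.7 + 1767600.97 = 2582.0 ft.
Depth below ground = 2748 − 2582.0 = 166 ft.

166 ft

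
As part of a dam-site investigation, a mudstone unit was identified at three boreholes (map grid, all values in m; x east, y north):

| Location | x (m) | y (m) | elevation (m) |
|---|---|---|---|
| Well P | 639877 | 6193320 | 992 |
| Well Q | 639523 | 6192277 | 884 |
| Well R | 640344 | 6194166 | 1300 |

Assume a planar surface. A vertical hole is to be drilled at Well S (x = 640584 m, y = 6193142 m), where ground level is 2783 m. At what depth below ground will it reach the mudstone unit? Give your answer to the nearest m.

869 m

Two edge vectors: Well P→Well Q = (-354, -1043, -108), Well P→Well R = (467, 846, 308).
Normal n = (Well P→Well Q) × (Well P→Well R) = (-229876, 58596, 187597).
So ∂z/∂x = −n_x/n_z = 1.22537141 and ∂z/∂y = −n_y/n_z = −0.31235041.
Intercept c from Well P: 992 − 784086.98 + 1934486.05 = 1151391.07.
At (640584, 6193142): z_contact = 784953.3 − 1934430.4 + 1151391.07 = 1913.9 m.
Depth below ground = 2783 − 1913.9 = 869 m.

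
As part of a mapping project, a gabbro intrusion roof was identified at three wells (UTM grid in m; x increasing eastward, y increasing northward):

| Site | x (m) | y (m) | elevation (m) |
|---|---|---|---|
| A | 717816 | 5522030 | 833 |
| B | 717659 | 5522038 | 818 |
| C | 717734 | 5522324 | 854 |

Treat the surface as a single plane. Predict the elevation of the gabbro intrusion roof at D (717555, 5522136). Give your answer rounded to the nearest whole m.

817 m

Let the plane be z = a·x + b·y + c.
B−A: −157a + 8b = −15;  C−A: −82a + 294b = 21.
Solving gives a = 0.10061096, b = 0.09949013.
Then c = 833 − a·717816 − b·5522030 = −620774.65.
At (717555, 5522136): z = 72193.9 + 549398.0 − 620774.65 = 817.3 m.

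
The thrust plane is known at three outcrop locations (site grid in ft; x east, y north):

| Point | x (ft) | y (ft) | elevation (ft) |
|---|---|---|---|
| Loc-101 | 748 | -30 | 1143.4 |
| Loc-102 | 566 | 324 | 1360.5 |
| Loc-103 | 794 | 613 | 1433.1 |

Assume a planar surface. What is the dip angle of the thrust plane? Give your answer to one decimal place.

28.7°

Let the plane be z = a·x + b·y + c.
Loc-102−Loc-101: −182a + 354b = 217.1;  Loc-103−Loc-101: 46a + 643b = 289.7.
Solving gives a = −0.27786, b = 0.47042.
Gradient magnitude |∇z| = √(a² + b²) = √(0.07721 + 0.22130) = 0.54635.
True dip = arctan(0.54635) = 28.7°, dipping toward SSE (azimuth ≈ 149°).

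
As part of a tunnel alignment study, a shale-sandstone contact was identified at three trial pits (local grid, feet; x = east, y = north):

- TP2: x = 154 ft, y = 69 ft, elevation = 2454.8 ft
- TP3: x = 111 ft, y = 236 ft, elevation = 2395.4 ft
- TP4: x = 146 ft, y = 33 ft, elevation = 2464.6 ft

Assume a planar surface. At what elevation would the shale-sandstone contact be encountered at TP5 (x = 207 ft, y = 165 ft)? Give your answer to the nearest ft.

2434 ft

Let the plane be z = a·x + b·y + c.
TP3−TP2: −43a + 167b = −59.4;  TP4−TP2: −8a − 36b = 9.8.
Solving gives a = 0.17399, b = −0.31089.
Then c = 2454.8 − a·154 − b·69 = 2449.46.
At (207, 165): z = 36.0 − 51.3 + 2449.46 = 2434.2 ft.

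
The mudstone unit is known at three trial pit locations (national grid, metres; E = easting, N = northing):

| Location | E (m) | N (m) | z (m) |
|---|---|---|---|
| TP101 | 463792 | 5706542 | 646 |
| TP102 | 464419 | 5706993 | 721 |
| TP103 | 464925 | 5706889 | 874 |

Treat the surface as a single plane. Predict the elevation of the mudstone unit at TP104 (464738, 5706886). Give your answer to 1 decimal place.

Two edge vectors: TP101→TP102 = (627, 451, 75), TP101→TP103 = (1133, 347, 228).
Normal n = (TP101→TP102) × (TP101→TP103) = (76803, -57981, -293414).
So ∂z/∂E = −n_x/n_z = 0.261756426 and ∂z/∂N = −n_y/n_z = −0.197608158.
Intercept c from TP101: 646 − 121400.54 + 1127659.25 = 1006904.72.
At (464738, 5706886): z = 121648.2 − 1127727.2 + 1006904.72 = 825.6 m.

825.6 m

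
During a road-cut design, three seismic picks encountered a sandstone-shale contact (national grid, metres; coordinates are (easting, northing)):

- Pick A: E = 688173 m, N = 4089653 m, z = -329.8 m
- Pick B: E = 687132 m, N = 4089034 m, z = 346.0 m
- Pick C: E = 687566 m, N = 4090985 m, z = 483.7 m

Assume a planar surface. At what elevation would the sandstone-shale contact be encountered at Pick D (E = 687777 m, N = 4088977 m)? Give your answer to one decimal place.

Two edge vectors: Pick A→Pick B = (-1041, -619, 675.8), Pick A→Pick C = (-607, 1332, 813.5).
Normal n = (Pick A→Pick B) × (Pick A→Pick C) = (-1403722.1, 436642.9, -1762345).
So ∂z/∂E = −n_x/n_z = −0.796508118 and ∂z/∂N = −n_y/n_z = 0.247762442.
Intercept c from Pick A: -329.8 + 548135.38 − 1013262.41 = −465456.83.
At (687777, 4088977): z = −547820.0 + 1013094.9 − 465456.83 = -181.9 m.

-181.9 m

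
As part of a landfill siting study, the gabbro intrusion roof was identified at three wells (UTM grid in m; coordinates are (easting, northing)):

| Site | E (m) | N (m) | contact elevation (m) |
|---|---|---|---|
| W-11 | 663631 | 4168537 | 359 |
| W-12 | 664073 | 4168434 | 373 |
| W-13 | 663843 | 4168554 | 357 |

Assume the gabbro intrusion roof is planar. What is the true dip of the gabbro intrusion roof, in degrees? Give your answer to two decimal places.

7.48°

Two edge vectors: W-11→W-12 = (442, -103, 14), W-11→W-13 = (212, 17, -2).
Normal n = (W-11→W-12) × (W-11→W-13) = (-32, 3852, 29350).
So ∂z/∂E = −n_x/n_z = 0.00109 and ∂z/∂N = −n_y/n_z = −0.13124.
Gradient magnitude |∇z| = √(a² + b²) = √(0.00000 + 0.01722) = 0.13125.
True dip = arctan(0.13125) = 7.48°, dipping toward N (azimuth ≈ 360°).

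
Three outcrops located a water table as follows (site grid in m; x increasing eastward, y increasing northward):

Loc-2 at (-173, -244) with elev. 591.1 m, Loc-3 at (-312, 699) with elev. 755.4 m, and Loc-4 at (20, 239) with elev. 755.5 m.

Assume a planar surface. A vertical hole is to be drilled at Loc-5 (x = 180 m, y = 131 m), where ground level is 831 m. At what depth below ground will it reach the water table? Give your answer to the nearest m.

51 m

Let the plane be z = a·x + b·y + c.
Loc-3−Loc-2: −139a + 943b = 164.3;  Loc-4−Loc-2: 193a + 483b = 164.4.
Solving gives a = 0.30374, b = 0.21900.
Then c = 591.1 − a·-173 − b·-244 = 697.08.
At (180, 131): z_contact = 54.7 + 28.7 + 697.08 = 780.4 m.
Depth below ground = 831 − 780.4 = 51 m.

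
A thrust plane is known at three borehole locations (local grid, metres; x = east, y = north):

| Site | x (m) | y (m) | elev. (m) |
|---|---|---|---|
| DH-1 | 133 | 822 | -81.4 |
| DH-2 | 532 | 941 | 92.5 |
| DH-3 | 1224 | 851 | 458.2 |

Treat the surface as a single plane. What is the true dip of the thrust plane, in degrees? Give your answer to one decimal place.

Two edge vectors: DH-1→DH-2 = (399, 119, 173.9), DH-1→DH-3 = (1091, 29, 539.6).
Normal n = (DH-1→DH-2) × (DH-1→DH-3) = (59169.3, -25575.5, -118258).
So ∂z/∂x = −n_x/n_z = 0.50034 and ∂z/∂y = −n_y/n_z = −0.21627.
Gradient magnitude |∇z| = √(a² + b²) = √(0.25034 + 0.04677) = 0.54508.
True dip = arctan(0.54508) = 28.6°, dipping toward WNW (azimuth ≈ 293°).

28.6°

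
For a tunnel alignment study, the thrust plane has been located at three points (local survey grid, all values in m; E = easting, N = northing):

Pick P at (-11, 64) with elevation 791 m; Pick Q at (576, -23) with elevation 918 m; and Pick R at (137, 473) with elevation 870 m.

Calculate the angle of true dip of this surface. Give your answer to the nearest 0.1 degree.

Let the plane be z = a·E + b·N + c.
Pick Q−Pick P: 587a − 87b = 127;  Pick R−Pick P: 148a + 409b = 79.
Solving gives a = 0.23251, b = 0.10902.
Gradient magnitude |∇z| = √(a² + b²) = √(0.05406 + 0.01188) = 0.25680.
True dip = arctan(0.25680) = 14.4°, dipping toward WSW (azimuth ≈ 245°).

14.4°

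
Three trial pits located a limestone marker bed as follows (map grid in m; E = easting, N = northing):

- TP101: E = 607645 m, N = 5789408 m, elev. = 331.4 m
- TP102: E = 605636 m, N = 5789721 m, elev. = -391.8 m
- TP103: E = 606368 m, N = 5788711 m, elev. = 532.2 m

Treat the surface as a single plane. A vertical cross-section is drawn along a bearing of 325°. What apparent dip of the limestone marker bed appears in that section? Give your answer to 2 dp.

36.67°

Let the plane be z = a·E + b·N + c.
TP102−TP101: −2009a + 313b = −723.2;  TP103−TP101: −1277a − 697b = 200.8.
Solving gives a = 0.24513, b = −0.73720.
Unit vector along 325° is (sin 325°, cos 325°) = (-0.5736, 0.8192).
Slope in that direction = a·(-0.5736) + b·(0.8192) = −0.74447.
Apparent dip = arctan|0.74447| = 36.67° (true dip is 37.8°, so apparent ≤ true as expected).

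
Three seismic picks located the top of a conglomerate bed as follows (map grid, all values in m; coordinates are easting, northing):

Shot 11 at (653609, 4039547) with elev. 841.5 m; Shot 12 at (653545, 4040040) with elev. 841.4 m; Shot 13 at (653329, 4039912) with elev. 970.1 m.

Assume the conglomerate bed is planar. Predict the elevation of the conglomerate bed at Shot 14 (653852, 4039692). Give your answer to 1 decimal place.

696.6 m

Two edge vectors: Shot 11→Shot 12 = (-64, 493, -0.1), Shot 11→Shot 13 = (-280, 365, 128.6).
Normal n = (Shot 11→Shot 12) × (Shot 11→Shot 13) = (63436.3, 8258.4, 114680).
So ∂z/∂easting = −n_x/n_z = −0.553159226 and ∂z/∂northing = −n_y/n_z = −0.072012557.
Intercept c from Shot 11: 841.5 + 361549.85 + 290898.11 = 653289.46.
At (653852, 4039692): z = −361684.3 − 290908.5 + 653289.46 = 696.6 m.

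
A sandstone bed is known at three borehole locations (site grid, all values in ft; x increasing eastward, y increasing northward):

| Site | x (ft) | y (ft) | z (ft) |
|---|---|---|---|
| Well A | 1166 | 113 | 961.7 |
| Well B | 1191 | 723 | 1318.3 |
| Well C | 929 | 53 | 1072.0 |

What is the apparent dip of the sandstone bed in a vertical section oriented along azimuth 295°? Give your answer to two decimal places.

Two edge vectors: Well A→Well B = (25, 610, 356.6), Well A→Well C = (-237, -60, 110.3).
Normal n = (Well A→Well B) × (Well A→Well C) = (88679, -87271.7, 143070).
So ∂z/∂x = −n_x/n_z = −0.61983 and ∂z/∂y = −n_y/n_z = 0.60999.
Unit vector along 295° is (sin 295°, cos 295°) = (-0.9063, 0.4226).
Slope in that direction = a·(-0.9063) + b·(0.4226) = 0.81955.
Apparent dip = arctan|0.81955| = 39.34° (true dip is 41.0°, so apparent ≤ true as expected).

39.34°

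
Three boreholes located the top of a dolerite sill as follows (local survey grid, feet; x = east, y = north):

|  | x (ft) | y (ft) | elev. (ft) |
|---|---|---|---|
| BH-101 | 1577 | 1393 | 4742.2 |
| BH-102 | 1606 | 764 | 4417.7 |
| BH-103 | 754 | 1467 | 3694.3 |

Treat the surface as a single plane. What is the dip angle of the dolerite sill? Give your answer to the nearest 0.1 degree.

Two edge vectors: BH-101→BH-102 = (29, -629, -324.5), BH-101→BH-103 = (-823, 74, -1047.9).
Normal n = (BH-101→BH-102) × (BH-101→BH-103) = (683142.1, 297452.6, -515521).
So ∂z/∂x = −n_x/n_z = 1.32515 and ∂z/∂y = −n_y/n_z = 0.57699.
Gradient magnitude |∇z| = √(a² + b²) = √(1.75602 + 0.33292) = 1.44532.
True dip = arctan(1.44532) = 55.3°, dipping toward WSW (azimuth ≈ 246°).

55.3°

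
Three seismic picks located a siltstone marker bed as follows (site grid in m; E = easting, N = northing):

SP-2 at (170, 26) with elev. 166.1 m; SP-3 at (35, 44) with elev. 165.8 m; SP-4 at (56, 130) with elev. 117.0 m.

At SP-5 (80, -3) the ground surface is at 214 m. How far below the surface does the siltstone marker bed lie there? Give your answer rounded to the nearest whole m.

Let the plane be z = a·E + b·N + c.
SP-3−SP-2: −135a + 18b = −0.3;  SP-4−SP-2: −114a + 104b = −49.1.
Solving gives a = −0.07112, b = −0.55008.
Then c = 166.1 − a·170 − b·26 = 192.49.
At (80, -3): z_contact = −5.7 + 1.7 + 192.49 = 188.5 m.
Depth below ground = 214 − 188.5 = 26 m.

26 m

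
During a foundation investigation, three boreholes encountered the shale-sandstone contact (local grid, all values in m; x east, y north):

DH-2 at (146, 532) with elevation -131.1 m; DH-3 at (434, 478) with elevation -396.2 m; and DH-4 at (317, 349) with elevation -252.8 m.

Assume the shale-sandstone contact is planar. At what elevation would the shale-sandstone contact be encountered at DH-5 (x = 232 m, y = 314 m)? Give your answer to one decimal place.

-162.5 m

Let the plane be z = a·x + b·y + c.
DH-3−DH-2: 288a − 54b = −265.1;  DH-4−DH-2: 171a − 183b = −121.7.
Solving gives a = −0.96484, b = −0.23654.
Then c = -131.1 − a·146 − b·532 = 135.61.
At (232, 314): z = −223.8 − 74.3 + 135.61 = -162.5 m.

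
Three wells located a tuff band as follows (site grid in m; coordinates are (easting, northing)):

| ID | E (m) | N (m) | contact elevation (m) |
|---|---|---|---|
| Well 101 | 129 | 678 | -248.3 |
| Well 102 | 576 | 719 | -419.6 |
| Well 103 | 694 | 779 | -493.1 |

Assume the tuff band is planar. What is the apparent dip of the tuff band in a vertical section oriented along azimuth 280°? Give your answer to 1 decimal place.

Two edge vectors: Well 101→Well 102 = (447, 41, -171.3), Well 101→Well 103 = (565, 101, -244.8).
Normal n = (Well 101→Well 102) × (Well 101→Well 103) = (7264.5, 12641.1, 21982).
So ∂z/∂E = −n_x/n_z = −0.33047 and ∂z/∂N = −n_y/n_z = −0.57507.
Unit vector along 280° is (sin 280°, cos 280°) = (-0.9848, 0.1736).
Slope in that direction = a·(-0.9848) + b·(0.1736) = 0.22560.
Apparent dip = arctan|0.22560| = 12.7° (true dip is 33.6°, so apparent ≤ true as expected).

12.7°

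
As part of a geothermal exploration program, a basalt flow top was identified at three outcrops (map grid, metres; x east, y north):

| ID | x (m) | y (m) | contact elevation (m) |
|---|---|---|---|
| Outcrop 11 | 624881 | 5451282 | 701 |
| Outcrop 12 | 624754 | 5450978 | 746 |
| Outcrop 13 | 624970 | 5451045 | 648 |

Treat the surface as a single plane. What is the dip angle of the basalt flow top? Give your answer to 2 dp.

Two edge vectors: Outcrop 11→Outcrop 12 = (-127, -304, 45), Outcrop 11→Outcrop 13 = (89, -237, -53).
Normal n = (Outcrop 11→Outcrop 12) × (Outcrop 11→Outcrop 13) = (26777, -2726, 57155).
So ∂z/∂x = −n_x/n_z = −0.46850 and ∂z/∂y = −n_y/n_z = 0.04769.
Gradient magnitude |∇z| = √(a² + b²) = √(0.21949 + 0.00227) = 0.47092.
True dip = arctan(0.47092) = 25.22°, dipping toward E (azimuth ≈ 096°).

25.22°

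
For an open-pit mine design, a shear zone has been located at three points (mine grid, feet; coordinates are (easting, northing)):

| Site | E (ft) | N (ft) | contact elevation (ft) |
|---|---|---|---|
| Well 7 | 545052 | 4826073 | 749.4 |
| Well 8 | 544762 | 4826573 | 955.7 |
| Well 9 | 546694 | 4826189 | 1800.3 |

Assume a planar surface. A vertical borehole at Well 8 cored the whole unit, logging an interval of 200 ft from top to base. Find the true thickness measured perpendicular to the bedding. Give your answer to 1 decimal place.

Let the plane be z = a·E + b·N + c.
Well 8−Well 7: −290a + 500b = 206.3;  Well 9−Well 7: 1642a + 116b = 1050.9.
Solving gives a = 0.58682, b = 0.75296.
|∇z| = √(a²+b²) = 0.95462, so dip δ = arctan(0.95462) = 43.67°.
True thickness = vertical thickness × cos δ = 200 × cos 43.67° = 144.7 ft.

144.7 ft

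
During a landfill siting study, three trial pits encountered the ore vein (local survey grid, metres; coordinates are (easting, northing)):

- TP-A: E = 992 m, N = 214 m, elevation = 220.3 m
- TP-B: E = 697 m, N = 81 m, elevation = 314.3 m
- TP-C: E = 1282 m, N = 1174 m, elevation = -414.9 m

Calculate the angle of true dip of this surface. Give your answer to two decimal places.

33.22°

Two edge vectors: TP-A→TP-B = (-295, -133, 94), TP-A→TP-C = (290, 960, -635.2).
Normal n = (TP-A→TP-B) × (TP-A→TP-C) = (-5758.4, -160124, -244630).
So ∂z/∂E = −n_x/n_z = −0.02354 and ∂z/∂N = −n_y/n_z = −0.65456.
Gradient magnitude |∇z| = √(a² + b²) = √(0.00055 + 0.42844) = 0.65498.
True dip = arctan(0.65498) = 33.22°, dipping toward N (azimuth ≈ 002°).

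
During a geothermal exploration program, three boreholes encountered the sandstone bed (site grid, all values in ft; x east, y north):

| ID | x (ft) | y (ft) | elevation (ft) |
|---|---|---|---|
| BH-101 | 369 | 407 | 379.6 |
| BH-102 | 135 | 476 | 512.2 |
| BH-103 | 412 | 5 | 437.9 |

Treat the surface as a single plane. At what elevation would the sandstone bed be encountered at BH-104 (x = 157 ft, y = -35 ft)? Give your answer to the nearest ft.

607 ft

Let the plane be z = a·x + b·y + c.
BH-102−BH-101: −234a + 69b = 132.6;  BH-103−BH-101: 43a − 402b = 58.3.
Solving gives a = −0.62928, b = −0.21234.
Then c = 379.6 − a·369 − b·407 = 698.22.
At (157, -35): z = −98.8 + 7.4 + 698.22 = 606.9 ft.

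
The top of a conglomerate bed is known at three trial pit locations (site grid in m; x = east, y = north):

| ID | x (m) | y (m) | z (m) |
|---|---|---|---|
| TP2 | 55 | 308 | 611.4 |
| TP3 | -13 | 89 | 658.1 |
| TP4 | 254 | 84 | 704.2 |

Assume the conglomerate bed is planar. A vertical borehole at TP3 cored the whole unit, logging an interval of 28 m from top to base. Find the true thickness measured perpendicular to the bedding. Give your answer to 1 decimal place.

Let the plane be z = a·x + b·y + c.
TP3−TP2: −68a − 219b = 46.7;  TP4−TP2: 199a − 224b = 92.8.
Solving gives a = 0.16769, b = −0.26531.
|∇z| = √(a²+b²) = 0.31386, so dip δ = arctan(0.31386) = 17.43°.
True thickness = vertical thickness × cos δ = 28 × cos 17.43° = 26.7 m.

26.7 m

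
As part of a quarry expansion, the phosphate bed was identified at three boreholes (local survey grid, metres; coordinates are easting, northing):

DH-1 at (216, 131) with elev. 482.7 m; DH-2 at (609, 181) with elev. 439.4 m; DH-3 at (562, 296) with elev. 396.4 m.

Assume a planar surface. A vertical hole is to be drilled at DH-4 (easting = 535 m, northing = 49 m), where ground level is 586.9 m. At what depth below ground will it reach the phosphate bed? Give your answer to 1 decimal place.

Let the plane be z = a·easting + b·northing + c.
DH-2−DH-1: 393a + 50b = −43.3;  DH-3−DH-1: 346a + 165b = −86.3.
Solving gives a = −0.05951, b = −0.39824.
Then c = 482.7 − a·216 − b·131 = 547.72.
At (535, 49): z_contact = −31.84 − 19.51 + 547.72 = 496.37 m.
Depth below ground = 586.9 − 496.37 = 90.5 m.

90.5 m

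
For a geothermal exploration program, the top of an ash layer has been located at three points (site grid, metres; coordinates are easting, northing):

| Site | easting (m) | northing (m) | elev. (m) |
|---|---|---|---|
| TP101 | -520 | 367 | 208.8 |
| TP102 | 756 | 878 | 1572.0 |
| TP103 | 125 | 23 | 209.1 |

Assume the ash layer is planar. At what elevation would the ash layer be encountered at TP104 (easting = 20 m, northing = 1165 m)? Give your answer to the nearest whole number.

1451 m

Let the plane be z = a·easting + b·northing + c.
TP102−TP101: 1276a + 511b = 1363.2;  TP103−TP101: 645a − 344b = 0.3.
Solving gives a = 0.61037, b = 1.14357.
Then c = 208.8 − a·-520 − b·367 = 106.50.
At (20, 1165): z = 12.2 + 1332.3 + 106.50 = 1451.0 m.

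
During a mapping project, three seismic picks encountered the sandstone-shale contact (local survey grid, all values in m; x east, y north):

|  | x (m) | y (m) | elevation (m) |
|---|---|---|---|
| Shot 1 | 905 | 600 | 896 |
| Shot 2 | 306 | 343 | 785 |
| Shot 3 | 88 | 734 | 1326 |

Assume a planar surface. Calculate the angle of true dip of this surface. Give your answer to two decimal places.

Let the plane be z = a·x + b·y + c.
Shot 2−Shot 1: −599a − 257b = −111;  Shot 3−Shot 1: −817a + 134b = 430.
Solving gives a = −0.32951, b = 1.19991.
Gradient magnitude |∇z| = √(a² + b²) = √(0.10858 + 1.43979) = 1.24434.
True dip = arctan(1.24434) = 51.21°, dipping toward SSE (azimuth ≈ 165°).

51.21°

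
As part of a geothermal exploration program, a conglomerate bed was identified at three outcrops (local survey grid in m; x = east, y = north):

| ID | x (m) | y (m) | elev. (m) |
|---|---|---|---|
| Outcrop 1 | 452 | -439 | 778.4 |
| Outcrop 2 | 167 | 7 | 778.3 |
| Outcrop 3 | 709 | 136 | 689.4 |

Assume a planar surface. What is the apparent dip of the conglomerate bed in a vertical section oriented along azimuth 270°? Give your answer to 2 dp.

8.10°

Let the plane be z = a·x + b·y + c.
Outcrop 2−Outcrop 1: −285a + 446b = −0.1;  Outcrop 3−Outcrop 1: 257a + 575b = −89.
Solving gives a = −0.14232, b = −0.09117.
Unit vector along 270° is (sin 270°, cos 270°) = (-1.0000, -0.0000).
Slope in that direction = a·(-1.0000) + b·(-0.0000) = 0.14232.
Apparent dip = arctan|0.14232| = 8.10° (true dip is 9.6°, so apparent ≤ true as expected).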